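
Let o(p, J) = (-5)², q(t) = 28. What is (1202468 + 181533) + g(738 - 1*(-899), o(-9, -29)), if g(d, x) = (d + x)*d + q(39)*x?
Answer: 4105395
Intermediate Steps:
o(p, J) = 25
g(d, x) = 28*x + d*(d + x) (g(d, x) = (d + x)*d + 28*x = d*(d + x) + 28*x = 28*x + d*(d + x))
(1202468 + 181533) + g(738 - 1*(-899), o(-9, -29)) = (1202468 + 181533) + ((738 - 1*(-899))² + 28*25 + (738 - 1*(-899))*25) = 1384001 + ((738 + 899)² + 700 + (738 + 899)*25) = 1384001 + (1637² + 700 + 1637*25) = 1384001 + (2679769 + 700 + 40925) = 1384001 + 2721394 = 4105395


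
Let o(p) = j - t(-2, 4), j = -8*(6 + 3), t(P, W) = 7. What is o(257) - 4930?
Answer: -5009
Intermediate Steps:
j = -72 (j = -8*9 = -72)
o(p) = -79 (o(p) = -72 - 1*7 = -72 - 7 = -79)
o(257) - 4930 = -79 - 4930 = -5009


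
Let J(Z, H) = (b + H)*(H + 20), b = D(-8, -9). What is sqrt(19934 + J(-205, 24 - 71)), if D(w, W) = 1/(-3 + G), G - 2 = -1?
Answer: sqrt(84866)/2 ≈ 145.66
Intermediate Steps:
G = 1 (G = 2 - 1 = 1)
D(w, W) = -1/2 (D(w, W) = 1/(-3 + 1) = 1/(-2) = -1/2)
b = -1/2 ≈ -0.50000
J(Z, H) = (20 + H)*(-1/2 + H) (J(Z, H) = (-1/2 + H)*(H + 20) = (-1/2 + H)*(20 + H) = (20 + H)*(-1/2 + H))
sqrt(19934 + J(-205, 24 - 71)) = sqrt(19934 + (-10 + (24 - 71)**2 + 39*(24 - 71)/2)) = sqrt(19934 + (-10 + (-47)**2 + (39/2)*(-47))) = sqrt(19934 + (-10 + 2209 - 1833/2)) = sqrt(19934 + 2565/2) = sqrt(42433/2) = sqrt(84866)/2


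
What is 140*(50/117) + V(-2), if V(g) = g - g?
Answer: 7000/117 ≈ 59.829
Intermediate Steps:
V(g) = 0
140*(50/117) + V(-2) = 140*(50/117) + 0 = 7000/117 + 0 = 7000/117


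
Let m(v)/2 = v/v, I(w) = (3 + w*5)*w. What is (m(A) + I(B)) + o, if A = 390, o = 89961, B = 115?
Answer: 156433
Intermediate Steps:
I(w) = w*(3 + 5*w) (I(w) = (3 + 5*w)*w = w*(3 + 5*w))
m(v) = 2 (m(v) = 2*(v/v) = 2*1 = 2)
(m(A) + I(B)) + o = (2 + 115*(3 + 5*115)) + 89961 = (2 + 115*(3 + 575)) + 89961 = (2 + 115*578) + 89961 = (2 + 66470) + 89961 = 66472 + 89961 = 156433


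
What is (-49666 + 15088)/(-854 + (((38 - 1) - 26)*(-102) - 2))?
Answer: 17289/989 ≈ 17.481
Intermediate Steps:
(-49666 + 15088)/(-854 + (((38 - 1) - 26)*(-102) - 2)) = -34578/(-854 + ((37 - 26)*(-102) - 2)) = -34578/(-854 + (11*(-102) - 2)) = -34578/(-854 + (-1122 - 2)) = -34578/(-854 - 1124) = -34578/(-1978) = -34578*(-1/1978) = 17289/989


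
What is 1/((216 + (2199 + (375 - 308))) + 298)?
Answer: 1/2780 ≈ 0.00035971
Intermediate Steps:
1/((216 + (2199 + (375 - 308))) + 298) = 1/((216 + (2199 + 67)) + 298) = 1/((216 + 2266) + 298) = 1/(2482 + 298) = 1/2780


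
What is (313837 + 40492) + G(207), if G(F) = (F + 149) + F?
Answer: 354892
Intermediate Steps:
G(F) = 149 + 2*F (G(F) = (149 + F) + F = 149 + 2*F)
(313837 + 40492) + G(207) = (313837 + 40492) + (149 + 2*207) = 354329 + (149 + 414) = 354329 + 563 = 354892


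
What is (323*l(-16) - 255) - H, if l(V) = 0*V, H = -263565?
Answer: 263310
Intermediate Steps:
l(V) = 0
(323*l(-16) - 255) - H = (323*0 - 255) - 1*(-263565) = (0 - 255) + 263565 = -255 + 263565 = 263310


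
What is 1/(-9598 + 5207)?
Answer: -1/4391 ≈ -0.00022774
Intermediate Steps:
1/(-9598 + 5207) = 1/(-4391) = -1/4391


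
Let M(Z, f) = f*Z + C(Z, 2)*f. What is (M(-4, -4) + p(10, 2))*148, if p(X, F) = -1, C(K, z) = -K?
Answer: -148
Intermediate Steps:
M(Z, f) = 0 (M(Z, f) = f*Z + (-Z)*f = Z*f - Z*f = 0)
(M(-4, -4) + p(10, 2))*148 = (0 - 1)*148 = -1*148 = -148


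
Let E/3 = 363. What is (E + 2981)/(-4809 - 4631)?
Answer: -407/944 ≈ -0.43114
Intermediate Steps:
E = 1089 (E = 3*363 = 1089)
(E + 2981)/(-4809 - 4631) = (1089 + 2981)/(-4809 - 4631) = 4070/(-9440) = 4070*(-1/9440) = -407/944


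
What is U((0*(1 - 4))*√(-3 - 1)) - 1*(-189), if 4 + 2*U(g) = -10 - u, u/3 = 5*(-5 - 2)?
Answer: 469/2 ≈ 234.50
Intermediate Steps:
u = -105 (u = 3*(5*(-5 - 2)) = 3*(5*(-7)) = 3*(-35) = -105)
U(g) = 91/2 (U(g) = -2 + (-10 - 1*(-105))/2 = -2 + (-10 + 105)/2 = -2 + (½)*95 = -2 + 95/2 = 91/2)
U((0*(1 - 4))*√(-3 - 1)) - 1*(-189) = 91/2 - 1*(-189) = 91/2 + 189 = 469/2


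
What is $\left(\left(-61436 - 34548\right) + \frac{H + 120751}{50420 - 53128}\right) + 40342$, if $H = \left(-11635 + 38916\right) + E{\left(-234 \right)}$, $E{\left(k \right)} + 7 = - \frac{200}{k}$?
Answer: $- \frac{17646707737}{316836} \approx -55697.0$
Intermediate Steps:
$E{\left(k \right)} = -7 - \frac{200}{k}$
$H = \frac{3191158}{117}$ ($H = \left(-11635 + 38916\right) - \left(7 + \frac{200}{-234}\right) = 27281 - \frac{719}{117} = \frac{3191158}{117} \approx 27275.0$)
$\left(\left(-61436 - 34548\right) + \frac{H + 120751}{50420 - 53128}\right) + 40342 = \left(\left(-61436 - 34548\right) + \frac{\frac{3191158}{117} + 120751}{50420 - 53128}\right) + 40342 = \left(-95984 + \frac{17319025}{117 \left(-2708\right)}\right) + 40342 = \left(-95984 + \frac{17319025}{117} \left(- \frac{1}{2708}\right)\right) + 40342 = \left(-95984 - \frac{17319025}{316836}\right) + 40342 = - \frac{30428505649}{316836} + 40342 = - \frac{17646707737}{316836}$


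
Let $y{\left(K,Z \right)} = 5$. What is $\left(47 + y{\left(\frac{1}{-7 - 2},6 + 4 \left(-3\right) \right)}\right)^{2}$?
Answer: $2704$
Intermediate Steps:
$\left(47 + y{\left(\frac{1}{-7 - 2},6 + 4 \left(-3\right) \right)}\right)^{2} = \left(47 + 5\right)^{2} = 52^{2} = 2704$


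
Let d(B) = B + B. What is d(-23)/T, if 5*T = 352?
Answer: -115/176 ≈ -0.65341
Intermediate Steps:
d(B) = 2*B
T = 352/5 (T = (⅕)*352 = 352/5 ≈ 70.400)
d(-23)/T = (2*(-23))/(352/5) = -46*5/352 = -115/176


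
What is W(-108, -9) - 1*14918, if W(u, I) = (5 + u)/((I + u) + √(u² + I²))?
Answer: -3220949/216 + 103*√145/216 ≈ -14906.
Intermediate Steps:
W(u, I) = (5 + u)/(I + u + √(I² + u²)) (W(u, I) = (5 + u)/((I + u) + √(I² + u²)) = (5 + u)/(I + u + √(I² + u²)))
W(-108, -9) - 1*14918 = (5 - 108)/(-9 - 108 + √((-9)² + (-108)²)) - 1*14918 = -103/(-9 - 108 + √(81 + 11664)) - 14918 = -103/(-9 - 108 + √11745) - 14918 = -103/(-9 - 108 + 9*√145) - 14918 = -103/(-117 + 9*√145) - 14918 = -14918 - 103/(-117 + 9*√145)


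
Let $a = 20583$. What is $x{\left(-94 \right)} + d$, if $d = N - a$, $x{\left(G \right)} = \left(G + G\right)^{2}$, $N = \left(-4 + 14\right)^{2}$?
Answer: $14861$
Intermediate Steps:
$N = 100$ ($N = 10^{2} = 100$)
$x{\left(G \right)} = 4 G^{2}$ ($x{\left(G \right)} = \left(2 G\right)^{2} = 4 G^{2}$)
$d = -20483$ ($d = 100 - 20583 = -20483$)
$x{\left(-94 \right)} + d = 4 \left(-94\right)^{2} - 20483 = 4 \cdot 8836 - 20483 = 35344 - 20483 = 14861$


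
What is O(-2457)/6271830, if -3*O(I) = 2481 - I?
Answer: -823/3135915 ≈ -0.00026244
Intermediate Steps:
O(I) = -827 + I/3 (O(I) = -(2481 - I)/3 = -827 + I/3)
O(-2457)/6271830 = (-827 + (1/3)*(-2457))/6271830 = (-827 - 819)*(1/6271830) = -1646*1/6271830 = -823/3135915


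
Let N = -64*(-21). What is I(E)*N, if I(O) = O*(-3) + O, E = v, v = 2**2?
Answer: -10752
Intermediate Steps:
v = 4
E = 4
N = 1344
I(O) = -2*O (I(O) = -3*O + O = -2*O)
I(E)*N = -2*4*1344 = -8*1344 = -10752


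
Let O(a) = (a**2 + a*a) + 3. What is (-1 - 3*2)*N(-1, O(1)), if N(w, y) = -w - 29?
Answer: 196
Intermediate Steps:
O(a) = 3 + 2*a**2 (O(a) = (a**2 + a**2) + 3 = 2*a**2 + 3 = 3 + 2*a**2)
N(w, y) = -29 - w
(-1 - 3*2)*N(-1, O(1)) = (-1 - 3*2)*(-29 - 1*(-1)) = (-1 - 6)*(-29 + 1) = -7*(-28) = 196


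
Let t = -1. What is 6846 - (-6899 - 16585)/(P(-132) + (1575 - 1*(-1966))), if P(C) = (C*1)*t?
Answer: 25168842/3673 ≈ 6852.4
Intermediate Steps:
P(C) = -C (P(C) = (C*1)*(-1) = C*(-1) = -C)
6846 - (-6899 - 16585)/(P(-132) + (1575 - 1*(-1966))) = 6846 - (-6899 - 16585)/(-1*(-132) + (1575 - 1*(-1966))) = 6846 - (-23484)/(132 + (1575 + 1966)) = 6846 - (-23484)/(132 + 3541) = 6846 - (-23484)/3673 = 6846 - 1*(-23484/3673) = 6846 + 23484/3673 = 25168842/3673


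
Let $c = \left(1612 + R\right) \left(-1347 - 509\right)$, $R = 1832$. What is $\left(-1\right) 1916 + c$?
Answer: $-6393980$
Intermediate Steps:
$c = -6392064$ ($c = \left(1612 + 1832\right) \left(-1347 - 509\right) = 3444 \left(-1856\right) = -6392064$)
$\left(-1\right) 1916 + c = \left(-1\right) 1916 - 6392064 = -1916 - 6392064 = -6393980$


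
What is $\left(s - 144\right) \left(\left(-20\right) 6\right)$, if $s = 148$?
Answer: $-480$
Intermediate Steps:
$\left(s - 144\right) \left(\left(-20\right) 6\right) = \left(148 - 144\right) \left(\left(-20\right) 6\right) = 4 \left(-120\right) = -480$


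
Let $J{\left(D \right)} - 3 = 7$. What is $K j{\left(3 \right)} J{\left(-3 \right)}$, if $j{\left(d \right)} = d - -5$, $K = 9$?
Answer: $720$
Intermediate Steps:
$J{\left(D \right)} = 10$ ($J{\left(D \right)} = 3 + 7 = 10$)
$j{\left(d \right)} = 5 + d$ ($j{\left(d \right)} = d + 5 = 5 + d$)
$K j{\left(3 \right)} J{\left(-3 \right)} = 9 \left(5 + 3\right) 10 = 9 \cdot 8 \cdot 10 = 72 \cdot 10 = 720$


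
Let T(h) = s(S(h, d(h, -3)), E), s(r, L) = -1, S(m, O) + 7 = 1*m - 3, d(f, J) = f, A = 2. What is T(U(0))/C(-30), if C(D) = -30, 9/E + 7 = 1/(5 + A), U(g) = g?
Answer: 1/30 ≈ 0.033333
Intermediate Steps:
S(m, O) = -10 + m (S(m, O) = -7 + (1*m - 3) = -7 + (m - 3) = -7 + (-3 + m) = -10 + m)
E = -21/16 (E = 9/(-7 + 1/(5 + 2)) = 9/(-7 + 1/7) = 9/(-7 + ⅐) = 9/(-48/7) = 9*(-7/48) = -21/16 ≈ -1.3125)
T(h) = -1
T(U(0))/C(-30) = -1/(-30) = -1*(-1/30) = 1/30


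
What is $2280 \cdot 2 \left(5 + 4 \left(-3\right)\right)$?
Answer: $-31920$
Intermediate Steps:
$2280 \cdot 2 \left(5 + 4 \left(-3\right)\right) = 2280 \cdot 2 \left(5 - 12\right) = 2280 \cdot 2 \left(-7\right) = 2280 \left(-14\right) = -31920$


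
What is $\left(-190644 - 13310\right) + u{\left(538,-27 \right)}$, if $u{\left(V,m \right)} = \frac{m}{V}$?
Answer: $- \frac{109727279}{538} \approx -2.0395 \cdot 10^{5}$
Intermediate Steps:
$\left(-190644 - 13310\right) + u{\left(538,-27 \right)} = \left(-190644 - 13310\right) - \frac{27}{538} = -203954 - \frac{27}{538} = - \frac{109727279}{538}$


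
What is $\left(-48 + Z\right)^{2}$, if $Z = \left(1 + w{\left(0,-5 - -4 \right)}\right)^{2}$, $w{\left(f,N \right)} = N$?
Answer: $2304$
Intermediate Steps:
$Z = 0$ ($Z = \left(1 - 1\right)^{2} = 0^{2} = 0$)
$\left(-48 + Z\right)^{2} = \left(-48 + 0\right)^{2} = \left(-48\right)^{2} = 2304$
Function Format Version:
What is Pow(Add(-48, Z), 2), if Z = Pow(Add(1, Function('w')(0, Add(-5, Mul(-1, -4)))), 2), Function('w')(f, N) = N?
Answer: 2304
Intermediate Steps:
Z = 0 (Z = Pow(Add(1, Add(-5, Mul(-1, -4))), 2) = Pow(Add(1, Add(-5, 4)), 2) = Pow(Add(1, -1), 2) = Pow(0, 2) = 0)
Pow(Add(-48, Z), 2) = Pow(Add(-48, 0), 2) = Pow(-48, 2) = 2304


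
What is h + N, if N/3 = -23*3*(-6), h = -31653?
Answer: -30411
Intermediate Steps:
N = 1242 (N = 3*(-23*3*(-6)) = 3*(-69*(-6)) = 3*414 = 1242)
h + N = -31653 + 1242 = -30411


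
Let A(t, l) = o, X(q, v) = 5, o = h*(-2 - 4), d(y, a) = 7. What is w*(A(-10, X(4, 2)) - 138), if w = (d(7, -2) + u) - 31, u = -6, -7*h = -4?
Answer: 29700/7 ≈ 4242.9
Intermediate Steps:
h = 4/7 (h = -1/7*(-4) = 4/7 ≈ 0.57143)
o = -24/7 (o = 4*(-2 - 4)/7 = (4/7)*(-6) = -24/7 ≈ -3.4286)
A(t, l) = -24/7
w = -30 (w = (7 - 6) - 31 = 1 - 31 = -30)
w*(A(-10, X(4, 2)) - 138) = -30*(-24/7 - 138) = -30*(-990/7) = 29700/7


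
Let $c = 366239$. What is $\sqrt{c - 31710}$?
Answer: $\sqrt{334529} \approx 578.38$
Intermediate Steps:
$\sqrt{c - 31710} = \sqrt{366239 - 31710} = \sqrt{334529}$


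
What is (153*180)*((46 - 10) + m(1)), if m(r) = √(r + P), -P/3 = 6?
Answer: 991440 + 27540*I*√17 ≈ 9.9144e+5 + 1.1355e+5*I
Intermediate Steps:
P = -18 (P = -3*6 = -18)
m(r) = √(-18 + r) (m(r) = √(r - 18) = √(-18 + r))
(153*180)*((46 - 10) + m(1)) = (153*180)*((46 - 10) + √(-18 + 1)) = 27540*(36 + √(-17)) = 27540*(36 + I*√17) = 991440 + 27540*I*√17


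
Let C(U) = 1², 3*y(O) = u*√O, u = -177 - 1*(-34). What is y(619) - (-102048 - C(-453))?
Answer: 102049 - 143*√619/3 ≈ 1.0086e+5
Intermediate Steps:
u = -143 (u = -177 + 34 = -143)
y(O) = -143*√O/3 (y(O) = (-143*√O)/3 = -143*√O/3)
C(U) = 1
y(619) - (-102048 - C(-453)) = -143*√619/3 - (-102048 - 1*1) = -143*√619/3 - (-102048 - 1) = -143*√619/3 - 1*(-102049) = -143*√619/3 + 102049 = 102049 - 143*√619/3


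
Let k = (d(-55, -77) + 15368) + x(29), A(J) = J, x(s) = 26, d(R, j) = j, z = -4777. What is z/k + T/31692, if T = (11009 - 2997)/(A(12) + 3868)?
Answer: -8636483737/27697857240 ≈ -0.31181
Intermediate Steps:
k = 15317 (k = (-77 + 15368) + 26 = 15291 + 26 = 15317)
T = 2003/970 (T = (11009 - 2997)/(12 + 3868) = 8012/3880 = 8012*(1/3880) = 2003/970 ≈ 2.0649)
z/k + T/31692 = -4777/15317 + (2003/970)/31692 = -4777*1/15317 + (2003/970)*(1/31692) = -281/901 + 2003/30741240 = -8636483737/27697857240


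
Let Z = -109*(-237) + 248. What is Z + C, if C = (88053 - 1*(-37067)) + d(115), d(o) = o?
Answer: 151316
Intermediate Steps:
Z = 26081 (Z = 25833 + 248 = 26081)
C = 125235 (C = (88053 - 1*(-37067)) + 115 = (88053 + 37067) + 115 = 125120 + 115 = 125235)
Z + C = 26081 + 125235 = 151316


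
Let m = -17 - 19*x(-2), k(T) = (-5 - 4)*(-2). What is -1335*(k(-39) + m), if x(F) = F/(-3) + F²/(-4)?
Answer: -9790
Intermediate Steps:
k(T) = 18 (k(T) = -9*(-2) = 18)
x(F) = -F/3 - F²/4 (x(F) = F*(-⅓) + F²*(-¼) = -F/3 - F²/4)
m = -32/3 (m = -17 - (-19)*(-2)*(4 + 3*(-2))/12 = -17 - (-19)*(-2)*(4 - 6)/12 = -17 - (-19)*(-2)*(-2)/12 = -17 - 19*(-⅓) = -17 + 19/3 = -32/3 ≈ -10.667)
-1335*(k(-39) + m) = -1335*(18 - 32/3) = -1335*22/3 = -9790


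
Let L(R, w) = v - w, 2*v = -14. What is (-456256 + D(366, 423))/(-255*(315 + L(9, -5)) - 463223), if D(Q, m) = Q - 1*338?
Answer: 228114/271519 ≈ 0.84014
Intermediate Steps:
v = -7 (v = (1/2)*(-14) = -7)
D(Q, m) = -338 + Q (D(Q, m) = Q - 338 = -338 + Q)
L(R, w) = -7 - w
(-456256 + D(366, 423))/(-255*(315 + L(9, -5)) - 463223) = (-456256 + (-338 + 366))/(-255*(315 + (-7 - 1*(-5))) - 463223) = (-456256 + 28)/(-255*(315 + (-7 + 5)) - 463223) = -456228/(-255*(315 - 2) - 463223) = -456228/(-255*313 - 463223) = -456228/(-79815 - 463223) = -456228/(-543038) = -456228*(-1/543038) = 228114/271519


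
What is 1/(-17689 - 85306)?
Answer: -1/102995 ≈ -9.7092e-6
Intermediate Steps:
1/(-17689 - 85306) = 1/(-102995) = -1/102995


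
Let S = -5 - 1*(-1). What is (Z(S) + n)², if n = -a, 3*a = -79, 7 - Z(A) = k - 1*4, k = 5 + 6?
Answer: 6241/9 ≈ 693.44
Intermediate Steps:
k = 11
S = -4 (S = -5 + 1 = -4)
Z(A) = 0 (Z(A) = 7 - (11 - 1*4) = 7 - (11 - 4) = 7 - 1*7 = 7 - 7 = 0)
a = -79/3 (a = (⅓)*(-79) = -79/3 ≈ -26.333)
n = 79/3 (n = -1*(-79/3) = 79/3 ≈ 26.333)
(Z(S) + n)² = (0 + 79/3)² = (79/3)² = 6241/9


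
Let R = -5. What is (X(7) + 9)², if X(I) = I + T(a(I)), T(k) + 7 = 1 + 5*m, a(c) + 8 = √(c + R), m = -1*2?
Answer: 0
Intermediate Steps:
m = -2
a(c) = -8 + √(-5 + c) (a(c) = -8 + √(c - 5) = -8 + √(-5 + c))
T(k) = -16 (T(k) = -7 + (1 + 5*(-2)) = -7 + (1 - 10) = -7 - 9 = -16)
X(I) = -16 + I (X(I) = I - 16 = -16 + I)
(X(7) + 9)² = ((-16 + 7) + 9)² = (-9 + 9)² = 0² = 0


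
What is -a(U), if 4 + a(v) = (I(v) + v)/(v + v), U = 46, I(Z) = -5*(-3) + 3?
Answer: 76/23 ≈ 3.3043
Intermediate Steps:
I(Z) = 18 (I(Z) = 15 + 3 = 18)
a(v) = -4 + (18 + v)/(2*v) (a(v) = -4 + (18 + v)/(v + v) = -4 + (18 + v)/((2*v)) = -4 + (18 + v)*(1/(2*v)) = -4 + (18 + v)/(2*v))
-a(U) = -(-7/2 + 9/46) = -1*(-76/23) = 76/23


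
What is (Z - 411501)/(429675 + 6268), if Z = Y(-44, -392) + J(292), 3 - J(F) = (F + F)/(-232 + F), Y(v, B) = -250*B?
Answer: -4702616/6539145 ≈ -0.71915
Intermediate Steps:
J(F) = 3 - 2*F/(-232 + F) (J(F) = 3 - (F + F)/(-232 + F) = 3 - 2*F/(-232 + F))
Z = 1469899/15 (Z = -250*(-392) + (-696 + 292)/(-232 + 292) = 98000 - 404/60 = 98000 + (1/60)*(-404) = 98000 - 101/15 = 1469899/15 ≈ 97993.)
(Z - 411501)/(429675 + 6268) = (1469899/15 - 411501)/(429675 + 6268) = -4702616/15/435943 = -4702616/15*1/435943 = -4702616/6539145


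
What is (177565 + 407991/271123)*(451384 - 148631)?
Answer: 14575244972476958/271123 ≈ 5.3759e+10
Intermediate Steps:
(177565 + 407991/271123)*(451384 - 148631) = (177565 + 407991*(1/271123))*302753 = (177565 + 407991/271123)*302753 = (48142363486/271123)*302753 = 14575244972476958/271123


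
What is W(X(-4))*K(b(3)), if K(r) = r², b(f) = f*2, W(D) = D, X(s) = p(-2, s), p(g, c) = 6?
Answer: 216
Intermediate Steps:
X(s) = 6
b(f) = 2*f
W(X(-4))*K(b(3)) = 6*(2*3)² = 6*6² = 6*36 = 216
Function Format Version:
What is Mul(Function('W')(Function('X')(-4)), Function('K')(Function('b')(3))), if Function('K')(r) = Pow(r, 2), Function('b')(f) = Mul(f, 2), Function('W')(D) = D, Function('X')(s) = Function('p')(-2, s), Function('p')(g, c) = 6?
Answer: 216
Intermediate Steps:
Function('X')(s) = 6
Function('b')(f) = Mul(2, f)
Mul(Function('W')(Function('X')(-4)), Function('K')(Function('b')(3))) = Mul(6, Pow(Mul(2, 3), 2)) = Mul(6, Pow(6, 2)) = Mul(6, 36) = 216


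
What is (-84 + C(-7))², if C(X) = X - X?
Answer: 7056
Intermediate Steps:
C(X) = 0
(-84 + C(-7))² = (-84 + 0)² = (-84)² = 7056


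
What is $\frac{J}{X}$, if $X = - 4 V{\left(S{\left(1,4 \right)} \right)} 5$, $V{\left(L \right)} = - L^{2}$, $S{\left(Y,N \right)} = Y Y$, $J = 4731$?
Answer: $\frac{4731}{20} \approx 236.55$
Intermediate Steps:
$S{\left(Y,N \right)} = Y^{2}$
$X = 20$ ($X = - 4 \left(- \left(1^{2}\right)^{2}\right) 5 = - 4 \left(- 1^{2}\right) 5 = - 4 \left(\left(-1\right) 1\right) 5 = \left(-4\right) \left(-1\right) 5 = 4 \cdot 5 = 20$)
$\frac{J}{X} = \frac{4731}{20}$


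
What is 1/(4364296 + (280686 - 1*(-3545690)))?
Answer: 1/8190672 ≈ 1.2209e-7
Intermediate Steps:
1/(4364296 + (280686 - 1*(-3545690))) = 1/(4364296 + (280686 + 3545690)) = 1/(4364296 + 3826376) = 1/8190672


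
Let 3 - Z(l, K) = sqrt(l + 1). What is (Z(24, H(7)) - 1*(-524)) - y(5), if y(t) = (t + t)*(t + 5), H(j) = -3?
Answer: 422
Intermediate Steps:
y(t) = 2*t*(5 + t) (y(t) = (2*t)*(5 + t) = 2*t*(5 + t))
Z(l, K) = 3 - sqrt(1 + l) (Z(l, K) = 3 - sqrt(l + 1) = 3 - sqrt(1 + l))
(Z(24, H(7)) - 1*(-524)) - y(5) = ((3 - sqrt(1 + 24)) - 1*(-524)) - 2*5*(5 + 5) = ((3 - sqrt(25)) + 524) - 2*5*10 = ((3 - 1*5) + 524) - 1*100 = ((3 - 5) + 524) - 100 = (-2 + 524) - 100 = 522 - 100 = 422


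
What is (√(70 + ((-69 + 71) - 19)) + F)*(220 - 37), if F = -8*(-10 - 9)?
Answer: 27816 + 183*√53 ≈ 29148.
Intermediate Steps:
F = 152 (F = -8*(-19) = 152)
(√(70 + ((-69 + 71) - 19)) + F)*(220 - 37) = (√(70 + ((-69 + 71) - 19)) + 152)*(220 - 37) = (√(70 + (2 - 19)) + 152)*183 = (√(70 - 17) + 152)*183 = (√53 + 152)*183 = (152 + √53)*183 = 27816 + 183*√53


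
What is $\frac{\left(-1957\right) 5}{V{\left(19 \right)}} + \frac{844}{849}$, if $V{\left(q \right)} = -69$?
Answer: $\frac{2788567}{19527} \approx 142.81$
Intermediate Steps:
$\frac{\left(-1957\right) 5}{V{\left(19 \right)}} + \frac{844}{849} = \frac{\left(-1957\right) 5}{-69} + \frac{844}{849} = \left(-9785\right) \left(- \frac{1}{69}\right) + 844 \cdot \frac{1}{849} = \frac{9785}{69} + \frac{844}{849} = \frac{2788567}{19527}$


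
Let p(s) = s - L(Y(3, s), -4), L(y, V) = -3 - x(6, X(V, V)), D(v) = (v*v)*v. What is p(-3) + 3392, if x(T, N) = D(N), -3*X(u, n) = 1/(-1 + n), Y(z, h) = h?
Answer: 11448001/3375 ≈ 3392.0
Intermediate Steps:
X(u, n) = -1/(3*(-1 + n))
D(v) = v**3 (D(v) = v**2*v = v**3)
x(T, N) = N**3
L(y, V) = -3 + (-3 + 3*V)**(-3) (L(y, V) = -3 - (-1/(-3 + 3*V))**3 = -3 - (-1)/(-3 + 3*V)**3 = -3 + (-3 + 3*V)**(-3))
p(s) = 10126/3375 + s (p(s) = s - (-3 + 1/(27*(-1 - 4)**3)) = s - (-3 + (1/27)/(-5)**3) = s - (-3 + (1/27)*(-1/125)) = s - (-3 - 1/3375) = s - 1*(-10126/3375) = s + 10126/3375 = 10126/3375 + s)
p(-3) + 3392 = (10126/3375 - 3) + 3392 = 1/3375 + 3392 = 11448001/3375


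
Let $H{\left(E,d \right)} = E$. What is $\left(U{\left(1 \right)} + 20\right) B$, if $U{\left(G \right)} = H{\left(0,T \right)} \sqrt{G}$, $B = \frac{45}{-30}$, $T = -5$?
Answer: $-30$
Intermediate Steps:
$B = - \frac{3}{2}$ ($B = 45 \left(- \frac{1}{30}\right) = - \frac{3}{2} \approx -1.5$)
$U{\left(G \right)} = 0$ ($U{\left(G \right)} = 0 \sqrt{G} = 0$)
$\left(U{\left(1 \right)} + 20\right) B = \left(0 + 20\right) \left(- \frac{3}{2}\right) = 20 \left(- \frac{3}{2}\right) = -30$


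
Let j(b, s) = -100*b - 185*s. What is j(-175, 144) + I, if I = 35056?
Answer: 25916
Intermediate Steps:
j(b, s) = -185*s - 100*b
j(-175, 144) + I = (-185*144 - 100*(-175)) + 35056 = (-26640 + 17500) + 35056 = -9140 + 35056 = 25916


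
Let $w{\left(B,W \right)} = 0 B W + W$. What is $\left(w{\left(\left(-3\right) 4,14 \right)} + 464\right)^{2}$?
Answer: $228484$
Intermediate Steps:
$w{\left(B,W \right)} = W$ ($w{\left(B,W \right)} = 0 W + W = 0 + W = W$)
$\left(w{\left(\left(-3\right) 4,14 \right)} + 464\right)^{2} = \left(14 + 464\right)^{2} = 478^{2} = 228484$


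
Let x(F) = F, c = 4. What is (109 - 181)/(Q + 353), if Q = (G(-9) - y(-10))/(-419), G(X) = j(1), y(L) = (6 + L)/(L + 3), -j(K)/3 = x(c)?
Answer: -211176/1035437 ≈ -0.20395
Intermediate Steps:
j(K) = -12 (j(K) = -3*4 = -12)
y(L) = (6 + L)/(3 + L)
G(X) = -12
Q = 88/2933 (Q = (-12 - (6 - 10)/(3 - 10))/(-419) = (-12 - (-4)/(-7))*(-1/419) = (-12 - (-1)*(-4)/7)*(-1/419) = (-12 - 1*4/7)*(-1/419) = (-12 - 4/7)*(-1/419) = -88/7*(-1/419) = 88/2933 ≈ 0.030003)
(109 - 181)/(Q + 353) = (109 - 181)/(88/2933 + 353) = -72/1035437/2933 = -72*2933/1035437 = -211176/1035437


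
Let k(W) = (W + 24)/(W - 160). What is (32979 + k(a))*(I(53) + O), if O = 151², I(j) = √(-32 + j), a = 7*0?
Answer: 15039015177/20 + 659577*√21/20 ≈ 7.5210e+8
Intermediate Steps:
a = 0
k(W) = (24 + W)/(-160 + W)
O = 22801
(32979 + k(a))*(I(53) + O) = (32979 + (24 + 0)/(-160 + 0))*(√(-32 + 53) + 22801) = (32979 + 24/(-160))*(√21 + 22801) = (32979 - 1/160*24)*(22801 + √21) = (32979 - 3/20)*(22801 + √21) = 659577*(22801 + √21)/20 = 15039015177/20 + 659577*√21/20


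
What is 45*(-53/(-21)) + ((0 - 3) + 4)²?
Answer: 802/7 ≈ 114.57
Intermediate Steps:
45*(-53/(-21)) + ((0 - 3) + 4)² = 45*(-53*(-1/21)) + (-3 + 4)² = 45*(53/21) + 1² = 795/7 + 1 = 802/7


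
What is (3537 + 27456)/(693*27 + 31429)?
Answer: 30993/50140 ≈ 0.61813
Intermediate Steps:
(3537 + 27456)/(693*27 + 31429) = 30993/(18711 + 31429) = 30993/50140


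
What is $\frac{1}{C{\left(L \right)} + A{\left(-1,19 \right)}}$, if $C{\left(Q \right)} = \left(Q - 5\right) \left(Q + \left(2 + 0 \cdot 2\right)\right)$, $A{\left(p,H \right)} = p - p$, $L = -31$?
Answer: $\frac{1}{1044} \approx 0.00095785$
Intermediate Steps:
$A{\left(p,H \right)} = 0$
$C{\left(Q \right)} = \left(-5 + Q\right) \left(2 + Q\right)$ ($C{\left(Q \right)} = \left(-5 + Q\right) \left(Q + \left(2 + 0\right)\right) = \left(-5 + Q\right) \left(Q + 2\right) = \left(-5 + Q\right) \left(2 + Q\right)$)
$\frac{1}{C{\left(L \right)} + A{\left(-1,19 \right)}} = \frac{1}{\left(-10 + \left(-31\right)^{2} - -93\right) + 0} = \frac{1}{\left(-10 + 961 + 93\right) + 0} = \frac{1}{1044 + 0} = \frac{1}{1044}$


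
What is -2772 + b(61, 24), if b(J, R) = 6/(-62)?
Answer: -85935/31 ≈ -2772.1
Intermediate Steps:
b(J, R) = -3/31 (b(J, R) = 6*(-1/62) = -3/31)
-2772 + b(61, 24) = -2772 - 3/31 = -85935/31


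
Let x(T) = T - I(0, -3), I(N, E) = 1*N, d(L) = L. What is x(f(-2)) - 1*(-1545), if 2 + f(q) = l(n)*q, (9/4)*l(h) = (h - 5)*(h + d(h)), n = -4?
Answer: 1479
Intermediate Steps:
l(h) = 8*h*(-5 + h)/9 (l(h) = 4*((h - 5)*(h + h))/9 = 4*((-5 + h)*(2*h))/9 = 4*(2*h*(-5 + h))/9 = 8*h*(-5 + h)/9)
f(q) = -2 + 32*q (f(q) = -2 + ((8/9)*(-4)*(-5 - 4))*q = -2 + ((8/9)*(-4)*(-9))*q = -2 + 32*q)
I(N, E) = N
x(T) = T (x(T) = T - 1*0 = T + 0 = T)
x(f(-2)) - 1*(-1545) = (-2 + 32*(-2)) - 1*(-1545) = (-2 - 64) + 1545 = -66 + 1545 = 1479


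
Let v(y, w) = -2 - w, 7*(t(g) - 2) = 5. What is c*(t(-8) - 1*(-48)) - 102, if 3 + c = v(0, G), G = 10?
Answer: -6039/7 ≈ -862.71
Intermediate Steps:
t(g) = 19/7 (t(g) = 2 + (⅐)*5 = 2 + 5/7 = 19/7)
c = -15 (c = -3 + (-2 - 1*10) = -3 + (-2 - 10) = -3 - 12 = -15)
c*(t(-8) - 1*(-48)) - 102 = -15*(19/7 - 1*(-48)) - 102 = -15*(19/7 + 48) - 102 = -15*355/7 - 102 = -5325/7 - 102 = -6039/7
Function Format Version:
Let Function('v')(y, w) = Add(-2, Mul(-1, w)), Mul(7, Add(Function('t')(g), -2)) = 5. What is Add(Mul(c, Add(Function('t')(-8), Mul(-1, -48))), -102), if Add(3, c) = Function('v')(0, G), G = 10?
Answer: Rational(-6039, 7) ≈ -862.71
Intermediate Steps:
Function('t')(g) = Rational(19, 7) (Function('t')(g) = Add(2, Mul(Rational(1, 7), 5)) = Add(2, Rational(5, 7)) = Rational(19, 7))
c = -15 (c = Add(-3, Add(-2, Mul(-1, 10))) = Add(-3, Add(-2, -10)) = Add(-3, -12) = -15)
Add(Mul(c, Add(Function('t')(-8), Mul(-1, -48))), -102) = Add(Mul(-15, Add(Rational(19, 7), Mul(-1, -48))), -102) = Add(Mul(-15, Add(Rational(19, 7), 48)), -102) = Add(Mul(-15, Rational(355, 7)), -102) = Add(Rational(-5325, 7), -102) = Rational(-6039, 7)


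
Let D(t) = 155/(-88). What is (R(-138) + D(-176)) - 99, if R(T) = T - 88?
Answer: -28755/88 ≈ -326.76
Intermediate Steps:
R(T) = -88 + T
D(t) = -155/88 (D(t) = 155*(-1/88) = -155/88)
(R(-138) + D(-176)) - 99 = ((-88 - 138) - 155/88) - 99 = (-226 - 155/88) - 99 = -20043/88 - 99 = -28755/88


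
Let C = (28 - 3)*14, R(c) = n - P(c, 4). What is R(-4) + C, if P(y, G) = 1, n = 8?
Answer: 357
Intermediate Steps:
R(c) = 7 (R(c) = 8 - 1*1 = 8 - 1 = 7)
C = 350 (C = 25*14 = 350)
R(-4) + C = 7 + 350 = 357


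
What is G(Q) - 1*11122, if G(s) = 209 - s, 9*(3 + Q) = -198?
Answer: -10888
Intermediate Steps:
Q = -25 (Q = -3 + (⅑)*(-198) = -3 - 22 = -25)
G(Q) - 1*11122 = (209 - 1*(-25)) - 1*11122 = (209 + 25) - 11122 = 234 - 11122 = -10888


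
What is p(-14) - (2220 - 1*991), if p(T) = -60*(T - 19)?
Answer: 751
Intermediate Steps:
p(T) = 1140 - 60*T (p(T) = -60*(-19 + T) = 1140 - 60*T)
p(-14) - (2220 - 1*991) = (1140 - 60*(-14)) - (2220 - 1*991) = (1140 + 840) - (2220 - 991) = 1980 - 1*1229 = 1980 - 1229 = 751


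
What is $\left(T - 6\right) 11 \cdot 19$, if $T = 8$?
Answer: $418$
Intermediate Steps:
$\left(T - 6\right) 11 \cdot 19 = \left(8 - 6\right) 11 \cdot 19 = 2 \cdot 11 \cdot 19 = 22 \cdot 19 = 418$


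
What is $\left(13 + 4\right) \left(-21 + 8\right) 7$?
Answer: $-1547$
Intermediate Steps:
$\left(13 + 4\right) \left(-21 + 8\right) 7 = 17 \left(-13\right) 7 = \left(-221\right) 7 = -1547$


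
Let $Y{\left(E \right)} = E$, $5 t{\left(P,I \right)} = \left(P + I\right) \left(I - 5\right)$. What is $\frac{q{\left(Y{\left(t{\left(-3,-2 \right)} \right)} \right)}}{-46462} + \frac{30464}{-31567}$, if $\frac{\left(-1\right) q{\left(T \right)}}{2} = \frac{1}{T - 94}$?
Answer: $- \frac{61570730575}{63799968999} \approx -0.96506$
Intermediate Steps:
$t{\left(P,I \right)} = \frac{\left(-5 + I\right) \left(I + P\right)}{5}$ ($t{\left(P,I \right)} = \frac{\left(P + I\right) \left(I - 5\right)}{5} = \frac{\left(I + P\right) \left(-5 + I\right)}{5} = \frac{\left(-5 + I\right) \left(I + P\right)}{5}$)
$q{\left(T \right)} = - \frac{2}{-94 + T}$ ($q{\left(T \right)} = - \frac{2}{T - 94} = - \frac{2}{-94 + T}$)
$\frac{q{\left(Y{\left(t{\left(-3,-2 \right)} \right)} \right)}}{-46462} + \frac{30464}{-31567} = \frac{\left(-2\right) \frac{1}{-94 + \left(\left(-1\right) \left(-2\right) - -3 + \frac{\left(-2\right)^{2}}{5} + \frac{1}{5} \left(-2\right) \left(-3\right)\right)}}{-46462} + \frac{30464}{-31567} = - \frac{2}{-94 + \left(2 + 3 + \frac{1}{5} \cdot 4 + \frac{6}{5}\right)} \left(- \frac{1}{46462}\right) + 30464 \left(- \frac{1}{31567}\right) = - \frac{2}{-94 + \left(2 + 3 + \frac{4}{5} + \frac{6}{5}\right)} \left(- \frac{1}{46462}\right) - \frac{30464}{31567} = - \frac{2}{-94 + 7} \left(- \frac{1}{46462}\right) - \frac{30464}{31567} = - \frac{2}{-87} \left(- \frac{1}{46462}\right) - \frac{30464}{31567} = \left(-2\right) \left(- \frac{1}{87}\right) \left(- \frac{1}{46462}\right) - \frac{30464}{31567} = \frac{2}{87} \left(- \frac{1}{46462}\right) - \frac{30464}{31567} = - \frac{1}{2021097} - \frac{30464}{31567} = - \frac{61570730575}{63799968999}$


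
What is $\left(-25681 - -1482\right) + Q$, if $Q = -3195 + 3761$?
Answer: $-23633$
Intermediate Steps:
$Q = 566$
$\left(-25681 - -1482\right) + Q = \left(-25681 - -1482\right) + 566 = \left(-25681 + 1482\right) + 566 = -24199 + 566 = -23633$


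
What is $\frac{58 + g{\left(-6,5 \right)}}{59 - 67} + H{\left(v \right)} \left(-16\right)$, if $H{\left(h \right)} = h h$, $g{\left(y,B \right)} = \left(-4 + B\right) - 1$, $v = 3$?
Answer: $- \frac{605}{4} \approx -151.25$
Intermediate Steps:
$g{\left(y,B \right)} = -5 + B$
$H{\left(h \right)} = h^{2}$
$\frac{58 + g{\left(-6,5 \right)}}{59 - 67} + H{\left(v \right)} \left(-16\right) = \frac{58 + \left(-5 + 5\right)}{59 - 67} + 3^{2} \left(-16\right) = \frac{58 + 0}{-8} + 9 \left(-16\right) = 58 \left(- \frac{1}{8}\right) - 144 = - \frac{29}{4} - 144 = - \frac{605}{4}$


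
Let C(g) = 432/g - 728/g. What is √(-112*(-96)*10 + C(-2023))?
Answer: 2*√380648198/119 ≈ 327.90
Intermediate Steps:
C(g) = -296/g
√(-112*(-96)*10 + C(-2023)) = √(-112*(-96)*10 - 296/(-2023)) = √(10752*10 - 296*(-1/2023)) = √(107520 + 296/2023) = √(217513256/2023) = 2*√380648198/119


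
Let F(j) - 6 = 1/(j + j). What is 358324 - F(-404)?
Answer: 289520945/808 ≈ 3.5832e+5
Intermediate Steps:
F(j) = 6 + 1/(2*j) (F(j) = 6 + 1/(j + j) = 6 + 1/(2*j))
358324 - F(-404) = 358324 - (6 + (½)/(-404)) = 358324 - (6 + (½)*(-1/404)) = 358324 - (6 - 1/808) = 358324 - 1*4847/808 = 358324 - 4847/808 = 289520945/808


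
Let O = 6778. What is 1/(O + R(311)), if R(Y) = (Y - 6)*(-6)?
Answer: 1/4948 ≈ 0.00020210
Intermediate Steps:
R(Y) = 36 - 6*Y (R(Y) = (-6 + Y)*(-6) = 36 - 6*Y)
1/(O + R(311)) = 1/(6778 + (36 - 6*311)) = 1/(6778 + (36 - 1866)) = 1/(6778 - 1830) = 1/4948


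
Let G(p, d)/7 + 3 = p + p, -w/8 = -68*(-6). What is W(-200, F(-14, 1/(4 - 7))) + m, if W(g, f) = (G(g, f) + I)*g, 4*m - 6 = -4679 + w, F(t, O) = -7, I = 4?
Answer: 2245663/4 ≈ 5.6142e+5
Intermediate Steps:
w = -3264 (w = -(-544)*(-6) = -8*408 = -3264)
G(p, d) = -21 + 14*p (G(p, d) = -21 + 7*(p + p) = -21 + 7*(2*p) = -21 + 14*p)
m = -7937/4 (m = 3/2 + (-4679 - 3264)/4 = 3/2 + (1/4)*(-7943) = 3/2 - 7943/4 = -7937/4 ≈ -1984.3)
W(g, f) = g*(-17 + 14*g) (W(g, f) = ((-21 + 14*g) + 4)*g = (-17 + 14*g)*g = g*(-17 + 14*g))
W(-200, F(-14, 1/(4 - 7))) + m = -200*(-17 + 14*(-200)) - 7937/4 = -200*(-17 - 2800) - 7937/4 = -200*(-2817) - 7937/4 = 563400 - 7937/4 = 2245663/4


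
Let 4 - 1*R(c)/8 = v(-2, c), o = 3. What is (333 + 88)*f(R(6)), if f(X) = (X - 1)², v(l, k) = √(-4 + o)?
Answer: 377637 - 208816*I ≈ 3.7764e+5 - 2.0882e+5*I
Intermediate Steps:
v(l, k) = I (v(l, k) = √(-4 + 3) = √(-1) = I)
R(c) = 32 - 8*I
f(X) = (-1 + X)²
(333 + 88)*f(R(6)) = (333 + 88)*(-1 + (32 - 8*I))² = 421*(31 - 8*I)²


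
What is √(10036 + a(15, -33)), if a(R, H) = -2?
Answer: √10034 ≈ 100.17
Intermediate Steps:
√(10036 + a(15, -33)) = √(10036 - 2) = √10034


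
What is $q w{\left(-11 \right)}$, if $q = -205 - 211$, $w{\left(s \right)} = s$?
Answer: $4576$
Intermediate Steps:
$q = -416$ ($q = -205 - 211 = -416$)
$q w{\left(-11 \right)} = \left(-416\right) \left(-11\right) = 4576$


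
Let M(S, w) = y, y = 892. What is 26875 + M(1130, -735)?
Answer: 27767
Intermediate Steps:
M(S, w) = 892
26875 + M(1130, -735) = 26875 + 892 = 27767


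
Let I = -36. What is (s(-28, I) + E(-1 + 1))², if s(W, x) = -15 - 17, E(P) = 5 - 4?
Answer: 961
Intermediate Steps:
E(P) = 1
s(W, x) = -32
(s(-28, I) + E(-1 + 1))² = (-32 + 1)² = (-31)² = 961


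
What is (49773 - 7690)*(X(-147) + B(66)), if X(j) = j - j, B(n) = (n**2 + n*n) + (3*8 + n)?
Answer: 370414566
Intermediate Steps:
B(n) = 24 + n + 2*n**2 (B(n) = (n**2 + n**2) + (24 + n) = 2*n**2 + (24 + n) = 24 + n + 2*n**2)
X(j) = 0
(49773 - 7690)*(X(-147) + B(66)) = (49773 - 7690)*(0 + (24 + 66 + 2*66**2)) = 42083*(0 + (24 + 66 + 2*4356)) = 42083*(0 + (24 + 66 + 8712)) = 42083*(0 + 8802) = 42083*8802 = 370414566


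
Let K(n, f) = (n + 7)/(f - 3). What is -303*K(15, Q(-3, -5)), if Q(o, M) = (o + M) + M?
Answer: 3333/8 ≈ 416.63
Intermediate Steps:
Q(o, M) = o + 2*M (Q(o, M) = (M + o) + M = o + 2*M)
K(n, f) = (7 + n)/(-3 + f)
-303*K(15, Q(-3, -5)) = -303*(7 + 15)/(-3 + (-3 + 2*(-5))) = -303*22/(-3 + (-3 - 10)) = -303*22/(-3 - 13) = -303*22/(-16) = -(-303)*22/16 = -303*(-11/8) = 3333/8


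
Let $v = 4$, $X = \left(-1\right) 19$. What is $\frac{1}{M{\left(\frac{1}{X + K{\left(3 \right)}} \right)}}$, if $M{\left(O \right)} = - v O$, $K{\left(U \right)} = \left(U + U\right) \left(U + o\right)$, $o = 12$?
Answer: $- \frac{71}{4} \approx -17.75$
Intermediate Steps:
$K{\left(U \right)} = 2 U \left(12 + U\right)$ ($K{\left(U \right)} = \left(U + U\right) \left(U + 12\right) = 2 U \left(12 + U\right)$)
$X = -19$
$M{\left(O \right)} = - 4 O$ ($M{\left(O \right)} = \left(-1\right) 4 O = - 4 O$)
$\frac{1}{M{\left(\frac{1}{X + K{\left(3 \right)}} \right)}} = \frac{1}{\left(-4\right) \frac{1}{-19 + 2 \cdot 3 \left(12 + 3\right)}} = \frac{1}{\left(-4\right) \frac{1}{-19 + 2 \cdot 3 \cdot 15}} = \frac{1}{\left(-4\right) \frac{1}{-19 + 90}} = \frac{1}{\left(-4\right) \frac{1}{71}} = \frac{1}{- \frac{4}{71}} = - \frac{71}{4}$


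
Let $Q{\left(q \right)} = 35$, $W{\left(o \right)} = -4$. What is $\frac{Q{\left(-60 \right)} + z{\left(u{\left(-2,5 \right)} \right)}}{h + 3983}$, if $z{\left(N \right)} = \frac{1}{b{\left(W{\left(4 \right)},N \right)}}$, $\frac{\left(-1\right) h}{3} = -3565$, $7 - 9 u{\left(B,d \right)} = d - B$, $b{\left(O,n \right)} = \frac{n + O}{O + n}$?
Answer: $\frac{18}{7339} \approx 0.0024526$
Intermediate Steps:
$b{\left(O,n \right)} = 1$ ($b{\left(O,n \right)} = \frac{O + n}{O + n} = 1$)
$u{\left(B,d \right)} = \frac{7}{9} - \frac{d}{9} + \frac{B}{9}$ ($u{\left(B,d \right)} = \frac{7}{9} - \frac{d - B}{9} = \frac{7}{9} + \left(- \frac{d}{9} + \frac{B}{9}\right) = \frac{7}{9} - \frac{d}{9} + \frac{B}{9}$)
$h = 10695$ ($h = \left(-3\right) \left(-3565\right) = 10695$)
$z{\left(N \right)} = 1$ ($z{\left(N \right)} = 1^{-1} = 1$)
$\frac{Q{\left(-60 \right)} + z{\left(u{\left(-2,5 \right)} \right)}}{h + 3983} = \frac{35 + 1}{10695 + 3983} = \frac{36}{14678} = 36 \cdot \frac{1}{14678} = \frac{18}{7339}$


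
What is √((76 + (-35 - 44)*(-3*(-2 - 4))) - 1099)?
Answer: I*√2445 ≈ 49.447*I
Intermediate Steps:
√((76 + (-35 - 44)*(-3*(-2 - 4))) - 1099) = √((76 - (-237)*(-6)) - 1099) = √((76 - 79*18) - 1099) = √((76 - 1422) - 1099) = √(-1346 - 1099) = √(-2445) = I*√2445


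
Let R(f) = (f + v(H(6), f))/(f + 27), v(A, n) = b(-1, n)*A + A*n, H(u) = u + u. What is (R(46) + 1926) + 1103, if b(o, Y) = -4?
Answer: 221667/73 ≈ 3036.5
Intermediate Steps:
H(u) = 2*u
v(A, n) = -4*A + A*n
R(f) = (-48 + 13*f)/(27 + f) (R(f) = (f + (2*6)*(-4 + f))/(f + 27) = (f + 12*(-4 + f))/(27 + f) = (f + (-48 + 12*f))/(27 + f) = (-48 + 13*f)/(27 + f))
(R(46) + 1926) + 1103 = ((-48 + 13*46)/(27 + 46) + 1926) + 1103 = ((-48 + 598)/73 + 1926) + 1103 = ((1/73)*550 + 1926) + 1103 = (550/73 + 1926) + 1103 = 141148/73 + 1103 = 221667/73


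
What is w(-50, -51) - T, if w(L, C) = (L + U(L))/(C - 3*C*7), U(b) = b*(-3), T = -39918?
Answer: 2035823/51 ≈ 39918.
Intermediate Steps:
U(b) = -3*b
w(L, C) = L/(10*C) (w(L, C) = (L - 3*L)/(C - 3*C*7) = (-2*L)/(C - 21*C) = (-2*L)/((-20*C)) = (-2*L)*(-1/(20*C)) = L/(10*C))
w(-50, -51) - T = (1/10)*(-50)/(-51) - 1*(-39918) = (1/10)*(-50)*(-1/51) + 39918 = 5/51 + 39918 = 2035823/51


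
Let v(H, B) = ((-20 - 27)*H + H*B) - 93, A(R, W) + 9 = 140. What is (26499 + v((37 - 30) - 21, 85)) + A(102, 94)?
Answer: 26005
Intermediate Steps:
A(R, W) = 131 (A(R, W) = -9 + 140 = 131)
v(H, B) = -93 - 47*H + B*H (v(H, B) = (-47*H + B*H) - 93 = -93 - 47*H + B*H)
(26499 + v((37 - 30) - 21, 85)) + A(102, 94) = (26499 + (-93 - 47*((37 - 30) - 21) + 85*((37 - 30) - 21))) + 131 = (26499 + (-93 - 47*(7 - 21) + 85*(7 - 21))) + 131 = (26499 + (-93 - 47*(-14) + 85*(-14))) + 131 = (26499 + (-93 + 658 - 1190)) + 131 = (26499 - 625) + 131 = 25874 + 131 = 26005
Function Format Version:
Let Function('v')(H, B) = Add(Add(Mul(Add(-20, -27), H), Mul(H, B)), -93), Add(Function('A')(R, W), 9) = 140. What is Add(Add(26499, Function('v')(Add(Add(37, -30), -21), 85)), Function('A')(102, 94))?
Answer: 26005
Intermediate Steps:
Function('A')(R, W) = 131 (Function('A')(R, W) = Add(-9, 140) = 131)
Function('v')(H, B) = Add(-93, Mul(-47, H), Mul(B, H)) (Function('v')(H, B) = Add(Add(Mul(-47, H), Mul(B, H)), -93) = Add(-93, Mul(-47, H), Mul(B, H)))
Add(Add(26499, Function('v')(Add(Add(37, -30), -21), 85)), Function('A')(102, 94)) = Add(Add(26499, Add(-93, Mul(-47, Add(Add(37, -30), -21)), Mul(85, Add(Add(37, -30), -21)))), 131) = Add(Add(26499, Add(-93, Mul(-47, Add(7, -21)), Mul(85, Add(7, -21)))), 131) = Add(Add(26499, Add(-93, Mul(-47, -14), Mul(85, -14))), 131) = Add(Add(26499, Add(-93, 658, -1190)), 131) = Add(Add(26499, -625), 131) = Add(25874, 131) = 26005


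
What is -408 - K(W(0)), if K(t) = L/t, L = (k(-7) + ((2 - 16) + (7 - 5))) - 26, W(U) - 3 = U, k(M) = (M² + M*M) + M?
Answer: -1277/3 ≈ -425.67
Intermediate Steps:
k(M) = M + 2*M² (k(M) = (M² + M²) + M = 2*M² + M = M + 2*M²)
W(U) = 3 + U
L = 53 (L = (-7*(1 + 2*(-7)) + ((2 - 16) + (7 - 5))) - 26 = (-7*(1 - 14) + (-14 + 2)) - 26 = (-7*(-13) - 12) - 26 = (91 - 12) - 26 = 79 - 26 = 53)
K(t) = 53/t
-408 - K(W(0)) = -408 - 53/(3 + 0) = -408 - 53/3 = -1277/3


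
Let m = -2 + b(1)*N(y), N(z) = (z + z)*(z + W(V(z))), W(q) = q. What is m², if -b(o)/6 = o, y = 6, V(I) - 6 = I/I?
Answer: 879844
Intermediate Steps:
V(I) = 7 (V(I) = 6 + I/I = 6 + 1 = 7)
b(o) = -6*o
N(z) = 2*z*(7 + z) (N(z) = (z + z)*(z + 7) = (2*z)*(7 + z) = 2*z*(7 + z))
m = -938 (m = -2 + (-6*1)*(2*6*(7 + 6)) = -2 - 12*6*13 = -2 - 6*156 = -2 - 936 = -938)
m² = (-938)² = 879844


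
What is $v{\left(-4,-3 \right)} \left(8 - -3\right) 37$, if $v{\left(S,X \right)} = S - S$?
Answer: $0$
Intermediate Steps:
$v{\left(S,X \right)} = 0$
$v{\left(-4,-3 \right)} \left(8 - -3\right) 37 = 0 \left(8 - -3\right) 37 = 0 \left(8 + 3\right) 37 = 0 \cdot 11 \cdot 37 = 0 \cdot 37 = 0$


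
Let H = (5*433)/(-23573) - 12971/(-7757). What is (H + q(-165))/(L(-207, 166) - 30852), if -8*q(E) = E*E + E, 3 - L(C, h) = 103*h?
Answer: 1236441280209/17534770345334 ≈ 0.070514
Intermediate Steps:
L(C, h) = 3 - 103*h
q(E) = -E/8 - E²/8 (q(E) = -(E*E + E)/8 = -(E² + E)/8 = -(E + E²)/8 = -E/8 - E²/8)
H = 288971478/182855761 (H = 2165*(-1/23573) - 12971*(-1/7757) = -2165/23573 + 12971/7757 = 288971478/182855761 ≈ 1.5803)
(H + q(-165))/(L(-207, 166) - 30852) = (288971478/182855761 - ⅛*(-165)*(1 - 165))/((3 - 103*166) - 30852) = (288971478/182855761 - ⅛*(-165)*(-164))/((3 - 17098) - 30852) = (288971478/182855761 - 6765/2)/(-17095 - 30852) = -1236441280209/365711522/(-47947) = -1236441280209/365711522*(-1/47947) = 1236441280209/17534770345334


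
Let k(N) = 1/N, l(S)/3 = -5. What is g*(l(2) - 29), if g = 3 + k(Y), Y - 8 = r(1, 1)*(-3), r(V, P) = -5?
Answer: -3080/23 ≈ -133.91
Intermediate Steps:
Y = 23 (Y = 8 - 5*(-3) = 8 + 15 = 23)
l(S) = -15 (l(S) = 3*(-5) = -15)
g = 70/23 (g = 3 + 1/23 = 70/23 ≈ 3.0435)
g*(l(2) - 29) = 70*(-15 - 29)/23 = (70/23)*(-44) = -3080/23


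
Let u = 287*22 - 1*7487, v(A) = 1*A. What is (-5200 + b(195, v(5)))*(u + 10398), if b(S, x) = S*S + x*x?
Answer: 303041250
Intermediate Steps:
v(A) = A
u = -1173 (u = 6314 - 7487 = -1173)
b(S, x) = S² + x²
(-5200 + b(195, v(5)))*(u + 10398) = (-5200 + (195² + 5²))*(-1173 + 10398) = (-5200 + (38025 + 25))*9225 = (-5200 + 38050)*9225 = 32850*9225 = 303041250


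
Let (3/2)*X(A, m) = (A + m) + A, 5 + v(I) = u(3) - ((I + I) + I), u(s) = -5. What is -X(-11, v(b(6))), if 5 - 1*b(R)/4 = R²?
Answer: -680/3 ≈ -226.67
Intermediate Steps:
b(R) = 20 - 4*R²
v(I) = -10 - 3*I (v(I) = -5 + (-5 - ((I + I) + I)) = -5 + (-5 - (2*I + I)) = -5 + (-5 - 3*I) = -10 - 3*I)
X(A, m) = 2*m/3 + 4*A/3 (X(A, m) = 2*((A + m) + A)/3 = 2*(m + 2*A)/3 = 2*m/3 + 4*A/3)
-X(-11, v(b(6))) = -(2*(-10 - 3*(20 - 4*6²))/3 + (4/3)*(-11)) = -(2*(-10 - 3*(20 - 4*36))/3 - 44/3) = -(2*(-10 - 3*(20 - 144))/3 - 44/3) = -(2*(-10 - 3*(-124))/3 - 44/3) = -(2*(-10 + 372)/3 - 44/3) = -((⅔)*362 - 44/3) = -(724/3 - 44/3) = -1*680/3 = -680/3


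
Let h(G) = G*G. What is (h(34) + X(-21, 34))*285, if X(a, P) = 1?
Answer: 329745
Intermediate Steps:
h(G) = G**2
(h(34) + X(-21, 34))*285 = (34**2 + 1)*285 = (1156 + 1)*285 = 1157*285 = 329745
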